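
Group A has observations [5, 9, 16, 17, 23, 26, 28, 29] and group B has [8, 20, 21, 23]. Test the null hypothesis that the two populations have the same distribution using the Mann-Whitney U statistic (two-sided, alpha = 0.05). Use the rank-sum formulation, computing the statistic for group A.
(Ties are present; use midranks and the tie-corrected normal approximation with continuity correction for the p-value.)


Step 1: Combine and sort all 12 observations; assign midranks.
sorted (value, group): (5,X), (8,Y), (9,X), (16,X), (17,X), (20,Y), (21,Y), (23,X), (23,Y), (26,X), (28,X), (29,X)
ranks: 5->1, 8->2, 9->3, 16->4, 17->5, 20->6, 21->7, 23->8.5, 23->8.5, 26->10, 28->11, 29->12
Step 2: Rank sum for X: R1 = 1 + 3 + 4 + 5 + 8.5 + 10 + 11 + 12 = 54.5.
Step 3: U_X = R1 - n1(n1+1)/2 = 54.5 - 8*9/2 = 54.5 - 36 = 18.5.
       U_Y = n1*n2 - U_X = 32 - 18.5 = 13.5.
Step 4: Ties are present, so use the tie-corrected normal approximation (with continuity correction) for the p-value.
Step 5: p-value = 0.733647; compare to alpha = 0.05. fail to reject H0.

U_X = 18.5, p = 0.733647, fail to reject H0 at alpha = 0.05.


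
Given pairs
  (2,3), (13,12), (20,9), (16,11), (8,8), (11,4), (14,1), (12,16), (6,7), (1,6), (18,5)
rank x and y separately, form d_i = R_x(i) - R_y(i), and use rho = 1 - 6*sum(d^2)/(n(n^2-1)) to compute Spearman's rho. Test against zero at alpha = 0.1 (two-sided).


Step 1: Rank x and y separately (midranks; no ties here).
rank(x): 2->2, 13->7, 20->11, 16->9, 8->4, 11->5, 14->8, 12->6, 6->3, 1->1, 18->10
rank(y): 3->2, 12->10, 9->8, 11->9, 8->7, 4->3, 1->1, 16->11, 7->6, 6->5, 5->4
Step 2: d_i = R_x(i) - R_y(i); compute d_i^2.
  (2-2)^2=0, (7-10)^2=9, (11-8)^2=9, (9-9)^2=0, (4-7)^2=9, (5-3)^2=4, (8-1)^2=49, (6-11)^2=25, (3-6)^2=9, (1-5)^2=16, (10-4)^2=36
sum(d^2) = 166.
Step 3: rho = 1 - 6*166 / (11*(11^2 - 1)) = 1 - 996/1320 = 0.245455.
Step 4: Under H0, t = rho * sqrt((n-2)/(1-rho^2)) = 0.7596 ~ t(9).
Step 5: Two-sided p-value from the t-distribution with 9 df = 0.466922.
Step 6: alpha = 0.1. fail to reject H0.

rho = 0.2455, p = 0.466922, fail to reject H0 at alpha = 0.1.


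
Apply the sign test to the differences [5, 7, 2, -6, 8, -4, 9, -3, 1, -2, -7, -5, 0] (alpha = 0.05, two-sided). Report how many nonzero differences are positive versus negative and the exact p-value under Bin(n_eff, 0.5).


Step 1: Discard zero differences. Original n = 13; n_eff = number of nonzero differences = 12.
Nonzero differences (with sign): +5, +7, +2, -6, +8, -4, +9, -3, +1, -2, -7, -5
Step 2: Count signs: positive = 6, negative = 6.
Step 3: Under H0: P(positive) = 0.5, so the number of positives S ~ Bin(12, 0.5).
Step 4: Two-sided exact p-value = sum of Bin(12,0.5) probabilities at or below the observed probability = 1.000000.
Step 5: alpha = 0.05. fail to reject H0.

n_eff = 12, pos = 6, neg = 6, p = 1.000000, fail to reject H0.


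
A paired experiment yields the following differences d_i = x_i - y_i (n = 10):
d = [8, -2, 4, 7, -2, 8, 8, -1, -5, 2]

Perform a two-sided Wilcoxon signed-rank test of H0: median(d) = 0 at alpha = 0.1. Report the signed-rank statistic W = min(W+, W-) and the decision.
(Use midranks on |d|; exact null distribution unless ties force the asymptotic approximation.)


Step 1: Drop any zero differences (none here) and take |d_i|.
|d| = [8, 2, 4, 7, 2, 8, 8, 1, 5, 2]
Step 2: Midrank |d_i| (ties get averaged ranks).
ranks: |8|->9, |2|->3, |4|->5, |7|->7, |2|->3, |8|->9, |8|->9, |1|->1, |5|->6, |2|->3
Step 3: Attach original signs; sum ranks with positive sign and with negative sign.
W+ = 9 + 5 + 7 + 9 + 9 + 3 = 42
W- = 3 + 3 + 1 + 6 = 13
(Check: W+ + W- = 55 should equal n(n+1)/2 = 55.)
Step 4: Test statistic W = min(W+, W-) = 13.
Step 5: Ties in |d|, so use the tie-corrected normal approximation.
        E[W] = n(n+1)/4 = 10*11/4 = 27.5.
        Tie groups: |d|=2 (t=3), |d|=8 (t=3); sum(t^3 - t) = 48.
        Var[W] = n(n+1)(2n+1)/24 - sum(t^3-t)/48 = 2310/24 - 48/48 = 95.25.
        z = (W - E[W]) / sqrt(Var[W]) = (13 - 27.5) / 9.7596 = -1.4857.
        Two-sided p = 2*Phi(z) = 0.137355.
Step 6: alpha = 0.1. fail to reject H0.

W+ = 42, W- = 13, W = min = 13, p = 0.137355, fail to reject H0.


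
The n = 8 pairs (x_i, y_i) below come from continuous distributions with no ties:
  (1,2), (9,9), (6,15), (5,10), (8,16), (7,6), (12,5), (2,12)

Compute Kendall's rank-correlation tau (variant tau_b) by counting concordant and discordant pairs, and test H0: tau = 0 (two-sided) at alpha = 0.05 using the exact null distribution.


Step 1: Enumerate the 28 unordered pairs (i,j) with i<j and classify each by sign(x_j-x_i) * sign(y_j-y_i).
  (1,2):dx=+8,dy=+7->C; (1,3):dx=+5,dy=+13->C; (1,4):dx=+4,dy=+8->C; (1,5):dx=+7,dy=+14->C
  (1,6):dx=+6,dy=+4->C; (1,7):dx=+11,dy=+3->C; (1,8):dx=+1,dy=+10->C; (2,3):dx=-3,dy=+6->D
  (2,4):dx=-4,dy=+1->D; (2,5):dx=-1,dy=+7->D; (2,6):dx=-2,dy=-3->C; (2,7):dx=+3,dy=-4->D
  (2,8):dx=-7,dy=+3->D; (3,4):dx=-1,dy=-5->C; (3,5):dx=+2,dy=+1->C; (3,6):dx=+1,dy=-9->D
  (3,7):dx=+6,dy=-10->D; (3,8):dx=-4,dy=-3->C; (4,5):dx=+3,dy=+6->C; (4,6):dx=+2,dy=-4->D
  (4,7):dx=+7,dy=-5->D; (4,8):dx=-3,dy=+2->D; (5,6):dx=-1,dy=-10->C; (5,7):dx=+4,dy=-11->D
  (5,8):dx=-6,dy=-4->C; (6,7):dx=+5,dy=-1->D; (6,8):dx=-5,dy=+6->D; (7,8):dx=-10,dy=+7->D
Step 2: C = 14, D = 14, total pairs = 28.
Step 3: tau = (C - D)/(n(n-1)/2) = (14 - 14)/28 = 0.000000.
Step 4: Exact two-sided p-value (enumerate n! = 40320 permutations of y under H0): p = 1.000000.
Step 5: alpha = 0.05. fail to reject H0.

tau_b = 0.0000 (C=14, D=14), p = 1.000000, fail to reject H0.


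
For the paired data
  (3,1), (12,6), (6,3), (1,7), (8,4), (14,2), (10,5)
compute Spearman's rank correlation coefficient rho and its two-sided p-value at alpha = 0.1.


Step 1: Rank x and y separately (midranks; no ties here).
rank(x): 3->2, 12->6, 6->3, 1->1, 8->4, 14->7, 10->5
rank(y): 1->1, 6->6, 3->3, 7->7, 4->4, 2->2, 5->5
Step 2: d_i = R_x(i) - R_y(i); compute d_i^2.
  (2-1)^2=1, (6-6)^2=0, (3-3)^2=0, (1-7)^2=36, (4-4)^2=0, (7-2)^2=25, (5-5)^2=0
sum(d^2) = 62.
Step 3: rho = 1 - 6*62 / (7*(7^2 - 1)) = 1 - 372/336 = -0.107143.
Step 4: Under H0, t = rho * sqrt((n-2)/(1-rho^2)) = -0.2410 ~ t(5).
Step 5: Two-sided p-value from the t-distribution with 5 df = 0.819151.
Step 6: alpha = 0.1. fail to reject H0.

rho = -0.1071, p = 0.819151, fail to reject H0 at alpha = 0.1.


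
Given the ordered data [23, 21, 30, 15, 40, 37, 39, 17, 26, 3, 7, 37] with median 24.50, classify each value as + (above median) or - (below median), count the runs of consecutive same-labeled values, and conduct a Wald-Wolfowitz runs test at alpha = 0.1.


Step 1: Compute median = 24.50; label A = above, B = below.
Labels in order: BBABAAABABBA  (n_A = 6, n_B = 6)
Step 2: Count runs R = 8.
Step 3: Under H0 (random ordering), E[R] = 2*n_A*n_B/(n_A+n_B) + 1 = 2*6*6/12 + 1 = 7.0000.
        Var[R] = 2*n_A*n_B*(2*n_A*n_B - n_A - n_B) / ((n_A+n_B)^2 * (n_A+n_B-1)) = 4320/1584 = 2.7273.
        SD[R] = 1.6514.
Step 4: Continuity-corrected z = (R - 0.5 - E[R]) / SD[R] = (8 - 0.5 - 7.0000) / 1.6514 = 0.3028.
Step 5: Two-sided p-value via normal approximation = 2*(1 - Phi(|z|)) = 0.762069.
Step 6: alpha = 0.1. fail to reject H0.

R = 8, z = 0.3028, p = 0.762069, fail to reject H0.


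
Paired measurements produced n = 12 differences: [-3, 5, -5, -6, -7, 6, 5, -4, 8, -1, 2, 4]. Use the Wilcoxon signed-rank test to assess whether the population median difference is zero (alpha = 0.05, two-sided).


Step 1: Drop any zero differences (none here) and take |d_i|.
|d| = [3, 5, 5, 6, 7, 6, 5, 4, 8, 1, 2, 4]
Step 2: Midrank |d_i| (ties get averaged ranks).
ranks: |3|->3, |5|->7, |5|->7, |6|->9.5, |7|->11, |6|->9.5, |5|->7, |4|->4.5, |8|->12, |1|->1, |2|->2, |4|->4.5
Step 3: Attach original signs; sum ranks with positive sign and with negative sign.
W+ = 7 + 9.5 + 7 + 12 + 2 + 4.5 = 42
W- = 3 + 7 + 9.5 + 11 + 4.5 + 1 = 36
(Check: W+ + W- = 78 should equal n(n+1)/2 = 78.)
Step 4: Test statistic W = min(W+, W-) = 36.
Step 5: Ties in |d|, so use the tie-corrected normal approximation.
        E[W] = n(n+1)/4 = 12*13/4 = 39.
        Tie groups: |d|=4 (t=2), |d|=5 (t=3), |d|=6 (t=2); sum(t^3 - t) = 36.
        Var[W] = n(n+1)(2n+1)/24 - sum(t^3-t)/48 = 3900/24 - 36/48 = 161.75.
        z = (W - E[W]) / sqrt(Var[W]) = (36 - 39) / 12.7181 = -0.2359.
        Two-sided p = 2*Phi(z) = 0.813522.
Step 6: alpha = 0.05. fail to reject H0.

W+ = 42, W- = 36, W = min = 36, p = 0.813522, fail to reject H0.


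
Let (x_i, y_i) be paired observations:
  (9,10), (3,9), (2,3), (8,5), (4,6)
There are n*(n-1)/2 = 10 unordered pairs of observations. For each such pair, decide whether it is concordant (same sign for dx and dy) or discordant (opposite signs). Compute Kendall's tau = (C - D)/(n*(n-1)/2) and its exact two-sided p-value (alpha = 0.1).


Step 1: Enumerate the 10 unordered pairs (i,j) with i<j and classify each by sign(x_j-x_i) * sign(y_j-y_i).
  (1,2):dx=-6,dy=-1->C; (1,3):dx=-7,dy=-7->C; (1,4):dx=-1,dy=-5->C; (1,5):dx=-5,dy=-4->C
  (2,3):dx=-1,dy=-6->C; (2,4):dx=+5,dy=-4->D; (2,5):dx=+1,dy=-3->D; (3,4):dx=+6,dy=+2->C
  (3,5):dx=+2,dy=+3->C; (4,5):dx=-4,dy=+1->D
Step 2: C = 7, D = 3, total pairs = 10.
Step 3: tau = (C - D)/(n(n-1)/2) = (7 - 3)/10 = 0.400000.
Step 4: Exact two-sided p-value (enumerate n! = 120 permutations of y under H0): p = 0.483333.
Step 5: alpha = 0.1. fail to reject H0.

tau_b = 0.4000 (C=7, D=3), p = 0.483333, fail to reject H0.


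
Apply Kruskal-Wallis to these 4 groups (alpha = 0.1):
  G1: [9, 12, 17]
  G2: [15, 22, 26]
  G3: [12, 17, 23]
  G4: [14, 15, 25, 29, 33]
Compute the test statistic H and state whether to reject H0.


Step 1: Combine all N = 14 observations and assign midranks.
sorted (value, group, rank): (9,G1,1), (12,G1,2.5), (12,G3,2.5), (14,G4,4), (15,G2,5.5), (15,G4,5.5), (17,G1,7.5), (17,G3,7.5), (22,G2,9), (23,G3,10), (25,G4,11), (26,G2,12), (29,G4,13), (33,G4,14)
Step 2: Sum ranks within each group.
R_1 = 11 (n_1 = 3)
R_2 = 26.5 (n_2 = 3)
R_3 = 20 (n_3 = 3)
R_4 = 47.5 (n_4 = 5)
Step 3: H = 12/(N(N+1)) * sum(R_i^2/n_i) - 3(N+1)
     = 12/(14*15) * (11^2/3 + 26.5^2/3 + 20^2/3 + 47.5^2/5) - 3*15
     = 0.057143 * 859 - 45
     = 4.085714.
Step 4: Ties present; correction factor C = 1 - 18/(14^3 - 14) = 0.993407. Corrected H = 4.085714 / 0.993407 = 4.112832.
Step 5: Under H0, H ~ chi^2(3); p-value = 0.249535.
Step 6: alpha = 0.1. fail to reject H0.

H = 4.1128, df = 3, p = 0.249535, fail to reject H0.


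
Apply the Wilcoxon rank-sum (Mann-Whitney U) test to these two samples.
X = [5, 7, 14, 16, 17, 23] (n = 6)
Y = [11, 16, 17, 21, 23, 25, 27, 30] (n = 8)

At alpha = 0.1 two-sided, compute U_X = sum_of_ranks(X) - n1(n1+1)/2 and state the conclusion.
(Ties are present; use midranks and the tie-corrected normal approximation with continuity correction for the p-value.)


Step 1: Combine and sort all 14 observations; assign midranks.
sorted (value, group): (5,X), (7,X), (11,Y), (14,X), (16,X), (16,Y), (17,X), (17,Y), (21,Y), (23,X), (23,Y), (25,Y), (27,Y), (30,Y)
ranks: 5->1, 7->2, 11->3, 14->4, 16->5.5, 16->5.5, 17->7.5, 17->7.5, 21->9, 23->10.5, 23->10.5, 25->12, 27->13, 30->14
Step 2: Rank sum for X: R1 = 1 + 2 + 4 + 5.5 + 7.5 + 10.5 = 30.5.
Step 3: U_X = R1 - n1(n1+1)/2 = 30.5 - 6*7/2 = 30.5 - 21 = 9.5.
       U_Y = n1*n2 - U_X = 48 - 9.5 = 38.5.
Step 4: Ties are present, so use the tie-corrected normal approximation (with continuity correction) for the p-value.
Step 5: p-value = 0.069773; compare to alpha = 0.1. reject H0.

U_X = 9.5, p = 0.069773, reject H0 at alpha = 0.1.


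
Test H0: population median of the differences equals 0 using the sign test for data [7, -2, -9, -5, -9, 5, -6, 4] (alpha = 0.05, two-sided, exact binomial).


Step 1: Discard zero differences. Original n = 8; n_eff = number of nonzero differences = 8.
Nonzero differences (with sign): +7, -2, -9, -5, -9, +5, -6, +4
Step 2: Count signs: positive = 3, negative = 5.
Step 3: Under H0: P(positive) = 0.5, so the number of positives S ~ Bin(8, 0.5).
Step 4: Two-sided exact p-value = sum of Bin(8,0.5) probabilities at or below the observed probability = 0.726562.
Step 5: alpha = 0.05. fail to reject H0.

n_eff = 8, pos = 3, neg = 5, p = 0.726562, fail to reject H0.


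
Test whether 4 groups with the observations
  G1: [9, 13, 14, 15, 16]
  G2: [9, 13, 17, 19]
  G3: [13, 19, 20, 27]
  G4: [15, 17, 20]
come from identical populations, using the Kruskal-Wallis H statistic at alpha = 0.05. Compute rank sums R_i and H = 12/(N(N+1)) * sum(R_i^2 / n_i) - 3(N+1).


Step 1: Combine all N = 16 observations and assign midranks.
sorted (value, group, rank): (9,G1,1.5), (9,G2,1.5), (13,G1,4), (13,G2,4), (13,G3,4), (14,G1,6), (15,G1,7.5), (15,G4,7.5), (16,G1,9), (17,G2,10.5), (17,G4,10.5), (19,G2,12.5), (19,G3,12.5), (20,G3,14.5), (20,G4,14.5), (27,G3,16)
Step 2: Sum ranks within each group.
R_1 = 28 (n_1 = 5)
R_2 = 28.5 (n_2 = 4)
R_3 = 47 (n_3 = 4)
R_4 = 32.5 (n_4 = 3)
Step 3: H = 12/(N(N+1)) * sum(R_i^2/n_i) - 3(N+1)
     = 12/(16*17) * (28^2/5 + 28.5^2/4 + 47^2/4 + 32.5^2/3) - 3*17
     = 0.044118 * 1264.2 - 51
     = 4.773346.
Step 4: Ties present; correction factor C = 1 - 54/(16^3 - 16) = 0.986765. Corrected H = 4.773346 / 0.986765 = 4.837370.
Step 5: Under H0, H ~ chi^2(3); p-value = 0.184100.
Step 6: alpha = 0.05. fail to reject H0.

H = 4.8374, df = 3, p = 0.184100, fail to reject H0.


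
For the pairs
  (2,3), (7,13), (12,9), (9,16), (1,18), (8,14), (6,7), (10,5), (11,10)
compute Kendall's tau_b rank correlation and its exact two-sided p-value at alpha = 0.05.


Step 1: Enumerate the 36 unordered pairs (i,j) with i<j and classify each by sign(x_j-x_i) * sign(y_j-y_i).
  (1,2):dx=+5,dy=+10->C; (1,3):dx=+10,dy=+6->C; (1,4):dx=+7,dy=+13->C; (1,5):dx=-1,dy=+15->D
  (1,6):dx=+6,dy=+11->C; (1,7):dx=+4,dy=+4->C; (1,8):dx=+8,dy=+2->C; (1,9):dx=+9,dy=+7->C
  (2,3):dx=+5,dy=-4->D; (2,4):dx=+2,dy=+3->C; (2,5):dx=-6,dy=+5->D; (2,6):dx=+1,dy=+1->C
  (2,7):dx=-1,dy=-6->C; (2,8):dx=+3,dy=-8->D; (2,9):dx=+4,dy=-3->D; (3,4):dx=-3,dy=+7->D
  (3,5):dx=-11,dy=+9->D; (3,6):dx=-4,dy=+5->D; (3,7):dx=-6,dy=-2->C; (3,8):dx=-2,dy=-4->C
  (3,9):dx=-1,dy=+1->D; (4,5):dx=-8,dy=+2->D; (4,6):dx=-1,dy=-2->C; (4,7):dx=-3,dy=-9->C
  (4,8):dx=+1,dy=-11->D; (4,9):dx=+2,dy=-6->D; (5,6):dx=+7,dy=-4->D; (5,7):dx=+5,dy=-11->D
  (5,8):dx=+9,dy=-13->D; (5,9):dx=+10,dy=-8->D; (6,7):dx=-2,dy=-7->C; (6,8):dx=+2,dy=-9->D
  (6,9):dx=+3,dy=-4->D; (7,8):dx=+4,dy=-2->D; (7,9):dx=+5,dy=+3->C; (8,9):dx=+1,dy=+5->C
Step 2: C = 17, D = 19, total pairs = 36.
Step 3: tau = (C - D)/(n(n-1)/2) = (17 - 19)/36 = -0.055556.
Step 4: Exact two-sided p-value (enumerate n! = 362880 permutations of y under H0): p = 0.919455.
Step 5: alpha = 0.05. fail to reject H0.

tau_b = -0.0556 (C=17, D=19), p = 0.919455, fail to reject H0.


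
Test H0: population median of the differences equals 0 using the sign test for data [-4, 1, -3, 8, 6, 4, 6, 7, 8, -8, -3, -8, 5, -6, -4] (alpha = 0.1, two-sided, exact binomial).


Step 1: Discard zero differences. Original n = 15; n_eff = number of nonzero differences = 15.
Nonzero differences (with sign): -4, +1, -3, +8, +6, +4, +6, +7, +8, -8, -3, -8, +5, -6, -4
Step 2: Count signs: positive = 8, negative = 7.
Step 3: Under H0: P(positive) = 0.5, so the number of positives S ~ Bin(15, 0.5).
Step 4: Two-sided exact p-value = sum of Bin(15,0.5) probabilities at or below the observed probability = 1.000000.
Step 5: alpha = 0.1. fail to reject H0.

n_eff = 15, pos = 8, neg = 7, p = 1.000000, fail to reject H0.


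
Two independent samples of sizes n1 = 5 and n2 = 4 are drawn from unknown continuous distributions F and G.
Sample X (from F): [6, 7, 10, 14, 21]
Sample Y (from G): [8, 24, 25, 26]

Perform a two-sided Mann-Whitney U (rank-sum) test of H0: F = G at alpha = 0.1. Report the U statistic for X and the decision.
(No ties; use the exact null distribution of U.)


Step 1: Combine and sort all 9 observations; assign midranks.
sorted (value, group): (6,X), (7,X), (8,Y), (10,X), (14,X), (21,X), (24,Y), (25,Y), (26,Y)
ranks: 6->1, 7->2, 8->3, 10->4, 14->5, 21->6, 24->7, 25->8, 26->9
Step 2: Rank sum for X: R1 = 1 + 2 + 4 + 5 + 6 = 18.
Step 3: U_X = R1 - n1(n1+1)/2 = 18 - 5*6/2 = 18 - 15 = 3.
       U_Y = n1*n2 - U_X = 20 - 3 = 17.
Step 4: No ties, so the exact null distribution of U (based on enumerating the C(9,5) = 126 equally likely rank assignments) gives the two-sided p-value.
Step 5: p-value = 0.111111; compare to alpha = 0.1. fail to reject H0.

U_X = 3, p = 0.111111, fail to reject H0 at alpha = 0.1.


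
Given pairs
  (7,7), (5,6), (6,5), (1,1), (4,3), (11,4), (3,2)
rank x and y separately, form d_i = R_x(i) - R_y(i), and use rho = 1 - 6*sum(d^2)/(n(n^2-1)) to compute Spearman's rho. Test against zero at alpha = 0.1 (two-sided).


Step 1: Rank x and y separately (midranks; no ties here).
rank(x): 7->6, 5->4, 6->5, 1->1, 4->3, 11->7, 3->2
rank(y): 7->7, 6->6, 5->5, 1->1, 3->3, 4->4, 2->2
Step 2: d_i = R_x(i) - R_y(i); compute d_i^2.
  (6-7)^2=1, (4-6)^2=4, (5-5)^2=0, (1-1)^2=0, (3-3)^2=0, (7-4)^2=9, (2-2)^2=0
sum(d^2) = 14.
Step 3: rho = 1 - 6*14 / (7*(7^2 - 1)) = 1 - 84/336 = 0.750000.
Step 4: Under H0, t = rho * sqrt((n-2)/(1-rho^2)) = 2.5355 ~ t(5).
Step 5: Two-sided p-value from the t-distribution with 5 df = 0.052181.
Step 6: alpha = 0.1. reject H0.

rho = 0.7500, p = 0.052181, reject H0 at alpha = 0.1.


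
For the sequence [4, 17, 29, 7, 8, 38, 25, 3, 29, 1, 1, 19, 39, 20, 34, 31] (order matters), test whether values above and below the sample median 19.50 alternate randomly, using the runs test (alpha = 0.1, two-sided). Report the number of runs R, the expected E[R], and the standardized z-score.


Step 1: Compute median = 19.50; label A = above, B = below.
Labels in order: BBABBAABABBBAAAA  (n_A = 8, n_B = 8)
Step 2: Count runs R = 8.
Step 3: Under H0 (random ordering), E[R] = 2*n_A*n_B/(n_A+n_B) + 1 = 2*8*8/16 + 1 = 9.0000.
        Var[R] = 2*n_A*n_B*(2*n_A*n_B - n_A - n_B) / ((n_A+n_B)^2 * (n_A+n_B-1)) = 14336/3840 = 3.7333.
        SD[R] = 1.9322.
Step 4: Continuity-corrected z = (R + 0.5 - E[R]) / SD[R] = (8 + 0.5 - 9.0000) / 1.9322 = -0.2588.
Step 5: Two-sided p-value via normal approximation = 2*(1 - Phi(|z|)) = 0.795809.
Step 6: alpha = 0.1. fail to reject H0.

R = 8, z = -0.2588, p = 0.795809, fail to reject H0.


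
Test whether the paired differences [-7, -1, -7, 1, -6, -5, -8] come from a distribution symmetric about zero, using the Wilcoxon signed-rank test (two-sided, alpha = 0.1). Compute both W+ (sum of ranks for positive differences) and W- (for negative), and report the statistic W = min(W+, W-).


Step 1: Drop any zero differences (none here) and take |d_i|.
|d| = [7, 1, 7, 1, 6, 5, 8]
Step 2: Midrank |d_i| (ties get averaged ranks).
ranks: |7|->5.5, |1|->1.5, |7|->5.5, |1|->1.5, |6|->4, |5|->3, |8|->7
Step 3: Attach original signs; sum ranks with positive sign and with negative sign.
W+ = 1.5 = 1.5
W- = 5.5 + 1.5 + 5.5 + 4 + 3 + 7 = 26.5
(Check: W+ + W- = 28 should equal n(n+1)/2 = 28.)
Step 4: Test statistic W = min(W+, W-) = 1.5.
Step 5: Ties in |d|, so use the tie-corrected normal approximation.
        E[W] = n(n+1)/4 = 7*8/4 = 14.
        Tie groups: |d|=1 (t=2), |d|=7 (t=2); sum(t^3 - t) = 12.
        Var[W] = n(n+1)(2n+1)/24 - sum(t^3-t)/48 = 840/24 - 12/48 = 34.75.
        z = (W - E[W]) / sqrt(Var[W]) = (1.5 - 14) / 5.8949 = -2.1205.
        Two-sided p = 2*Phi(z) = 0.033966.
Step 6: alpha = 0.1. reject H0.

W+ = 1.5, W- = 26.5, W = min = 1.5, p = 0.033966, reject H0.


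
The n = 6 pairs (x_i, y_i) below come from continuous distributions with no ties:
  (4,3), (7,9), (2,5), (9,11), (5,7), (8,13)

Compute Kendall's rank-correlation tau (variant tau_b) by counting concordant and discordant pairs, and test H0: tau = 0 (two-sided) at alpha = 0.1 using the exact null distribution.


Step 1: Enumerate the 15 unordered pairs (i,j) with i<j and classify each by sign(x_j-x_i) * sign(y_j-y_i).
  (1,2):dx=+3,dy=+6->C; (1,3):dx=-2,dy=+2->D; (1,4):dx=+5,dy=+8->C; (1,5):dx=+1,dy=+4->C
  (1,6):dx=+4,dy=+10->C; (2,3):dx=-5,dy=-4->C; (2,4):dx=+2,dy=+2->C; (2,5):dx=-2,dy=-2->C
  (2,6):dx=+1,dy=+4->C; (3,4):dx=+7,dy=+6->C; (3,5):dx=+3,dy=+2->C; (3,6):dx=+6,dy=+8->C
  (4,5):dx=-4,dy=-4->C; (4,6):dx=-1,dy=+2->D; (5,6):dx=+3,dy=+6->C
Step 2: C = 13, D = 2, total pairs = 15.
Step 3: tau = (C - D)/(n(n-1)/2) = (13 - 2)/15 = 0.733333.
Step 4: Exact two-sided p-value (enumerate n! = 720 permutations of y under H0): p = 0.055556.
Step 5: alpha = 0.1. reject H0.

tau_b = 0.7333 (C=13, D=2), p = 0.055556, reject H0.


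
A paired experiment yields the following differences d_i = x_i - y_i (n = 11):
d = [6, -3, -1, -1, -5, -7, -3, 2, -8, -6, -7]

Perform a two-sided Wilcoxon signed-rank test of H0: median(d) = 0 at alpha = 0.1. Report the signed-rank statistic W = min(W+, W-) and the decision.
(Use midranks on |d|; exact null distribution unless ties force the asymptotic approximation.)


Step 1: Drop any zero differences (none here) and take |d_i|.
|d| = [6, 3, 1, 1, 5, 7, 3, 2, 8, 6, 7]
Step 2: Midrank |d_i| (ties get averaged ranks).
ranks: |6|->7.5, |3|->4.5, |1|->1.5, |1|->1.5, |5|->6, |7|->9.5, |3|->4.5, |2|->3, |8|->11, |6|->7.5, |7|->9.5
Step 3: Attach original signs; sum ranks with positive sign and with negative sign.
W+ = 7.5 + 3 = 10.5
W- = 4.5 + 1.5 + 1.5 + 6 + 9.5 + 4.5 + 11 + 7.5 + 9.5 = 55.5
(Check: W+ + W- = 66 should equal n(n+1)/2 = 66.)
Step 4: Test statistic W = min(W+, W-) = 10.5.
Step 5: Ties in |d|, so use the tie-corrected normal approximation.
        E[W] = n(n+1)/4 = 11*12/4 = 33.
        Tie groups: |d|=1 (t=2), |d|=3 (t=2), |d|=6 (t=2), |d|=7 (t=2); sum(t^3 - t) = 24.
        Var[W] = n(n+1)(2n+1)/24 - sum(t^3-t)/48 = 3036/24 - 24/48 = 126.
        z = (W - E[W]) / sqrt(Var[W]) = (10.5 - 33) / 11.2250 = -2.0045.
        Two-sided p = 2*Phi(z) = 0.045021.
Step 6: alpha = 0.1. reject H0.

W+ = 10.5, W- = 55.5, W = min = 10.5, p = 0.045021, reject H0.


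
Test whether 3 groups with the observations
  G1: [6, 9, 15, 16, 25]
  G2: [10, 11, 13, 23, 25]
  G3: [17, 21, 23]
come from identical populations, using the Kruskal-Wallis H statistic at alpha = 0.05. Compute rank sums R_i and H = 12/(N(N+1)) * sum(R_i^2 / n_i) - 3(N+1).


Step 1: Combine all N = 13 observations and assign midranks.
sorted (value, group, rank): (6,G1,1), (9,G1,2), (10,G2,3), (11,G2,4), (13,G2,5), (15,G1,6), (16,G1,7), (17,G3,8), (21,G3,9), (23,G2,10.5), (23,G3,10.5), (25,G1,12.5), (25,G2,12.5)
Step 2: Sum ranks within each group.
R_1 = 28.5 (n_1 = 5)
R_2 = 35 (n_2 = 5)
R_3 = 27.5 (n_3 = 3)
Step 3: H = 12/(N(N+1)) * sum(R_i^2/n_i) - 3(N+1)
     = 12/(13*14) * (28.5^2/5 + 35^2/5 + 27.5^2/3) - 3*14
     = 0.065934 * 659.533 - 42
     = 1.485714.
Step 4: Ties present; correction factor C = 1 - 12/(13^3 - 13) = 0.994505. Corrected H = 1.485714 / 0.994505 = 1.493923.
Step 5: Under H0, H ~ chi^2(2); p-value = 0.473804.
Step 6: alpha = 0.05. fail to reject H0.

H = 1.4939, df = 2, p = 0.473804, fail to reject H0.


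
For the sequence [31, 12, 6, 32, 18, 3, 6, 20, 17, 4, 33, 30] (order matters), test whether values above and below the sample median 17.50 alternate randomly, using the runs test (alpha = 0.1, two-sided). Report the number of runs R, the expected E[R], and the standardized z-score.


Step 1: Compute median = 17.50; label A = above, B = below.
Labels in order: ABBAABBABBAA  (n_A = 6, n_B = 6)
Step 2: Count runs R = 7.
Step 3: Under H0 (random ordering), E[R] = 2*n_A*n_B/(n_A+n_B) + 1 = 2*6*6/12 + 1 = 7.0000.
        Var[R] = 2*n_A*n_B*(2*n_A*n_B - n_A - n_B) / ((n_A+n_B)^2 * (n_A+n_B-1)) = 4320/1584 = 2.7273.
        SD[R] = 1.6514.
Step 4: R = E[R], so z = 0 with no continuity correction.
Step 5: Two-sided p-value via normal approximation = 2*(1 - Phi(|z|)) = 1.000000.
Step 6: alpha = 0.1. fail to reject H0.

R = 7, z = 0.0000, p = 1.000000, fail to reject H0.


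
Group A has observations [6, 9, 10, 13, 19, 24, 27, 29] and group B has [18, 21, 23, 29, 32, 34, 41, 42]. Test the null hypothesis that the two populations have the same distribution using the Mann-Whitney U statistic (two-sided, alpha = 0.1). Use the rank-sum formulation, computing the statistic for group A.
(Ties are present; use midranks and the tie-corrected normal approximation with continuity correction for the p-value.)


Step 1: Combine and sort all 16 observations; assign midranks.
sorted (value, group): (6,X), (9,X), (10,X), (13,X), (18,Y), (19,X), (21,Y), (23,Y), (24,X), (27,X), (29,X), (29,Y), (32,Y), (34,Y), (41,Y), (42,Y)
ranks: 6->1, 9->2, 10->3, 13->4, 18->5, 19->6, 21->7, 23->8, 24->9, 27->10, 29->11.5, 29->11.5, 32->13, 34->14, 41->15, 42->16
Step 2: Rank sum for X: R1 = 1 + 2 + 3 + 4 + 6 + 9 + 10 + 11.5 = 46.5.
Step 3: U_X = R1 - n1(n1+1)/2 = 46.5 - 8*9/2 = 46.5 - 36 = 10.5.
       U_Y = n1*n2 - U_X = 64 - 10.5 = 53.5.
Step 4: Ties are present, so use the tie-corrected normal approximation (with continuity correction) for the p-value.
Step 5: p-value = 0.027310; compare to alpha = 0.1. reject H0.

U_X = 10.5, p = 0.027310, reject H0 at alpha = 0.1.


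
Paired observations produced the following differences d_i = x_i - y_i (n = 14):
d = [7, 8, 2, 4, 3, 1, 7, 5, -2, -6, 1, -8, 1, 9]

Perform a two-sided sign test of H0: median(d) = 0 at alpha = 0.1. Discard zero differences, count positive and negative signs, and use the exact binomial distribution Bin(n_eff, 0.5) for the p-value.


Step 1: Discard zero differences. Original n = 14; n_eff = number of nonzero differences = 14.
Nonzero differences (with sign): +7, +8, +2, +4, +3, +1, +7, +5, -2, -6, +1, -8, +1, +9
Step 2: Count signs: positive = 11, negative = 3.
Step 3: Under H0: P(positive) = 0.5, so the number of positives S ~ Bin(14, 0.5).
Step 4: Two-sided exact p-value = sum of Bin(14,0.5) probabilities at or below the observed probability = 0.057373.
Step 5: alpha = 0.1. reject H0.

n_eff = 14, pos = 11, neg = 3, p = 0.057373, reject H0.


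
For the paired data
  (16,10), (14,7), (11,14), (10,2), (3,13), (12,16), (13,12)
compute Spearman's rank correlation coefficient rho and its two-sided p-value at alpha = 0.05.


Step 1: Rank x and y separately (midranks; no ties here).
rank(x): 16->7, 14->6, 11->3, 10->2, 3->1, 12->4, 13->5
rank(y): 10->3, 7->2, 14->6, 2->1, 13->5, 16->7, 12->4
Step 2: d_i = R_x(i) - R_y(i); compute d_i^2.
  (7-3)^2=16, (6-2)^2=16, (3-6)^2=9, (2-1)^2=1, (1-5)^2=16, (4-7)^2=9, (5-4)^2=1
sum(d^2) = 68.
Step 3: rho = 1 - 6*68 / (7*(7^2 - 1)) = 1 - 408/336 = -0.214286.
Step 4: Under H0, t = rho * sqrt((n-2)/(1-rho^2)) = -0.4906 ~ t(5).
Step 5: Two-sided p-value from the t-distribution with 5 df = 0.644512.
Step 6: alpha = 0.05. fail to reject H0.

rho = -0.2143, p = 0.644512, fail to reject H0 at alpha = 0.05.


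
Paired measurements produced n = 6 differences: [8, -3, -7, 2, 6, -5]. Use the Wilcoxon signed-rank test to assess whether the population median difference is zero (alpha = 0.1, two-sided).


Step 1: Drop any zero differences (none here) and take |d_i|.
|d| = [8, 3, 7, 2, 6, 5]
Step 2: Midrank |d_i| (ties get averaged ranks).
ranks: |8|->6, |3|->2, |7|->5, |2|->1, |6|->4, |5|->3
Step 3: Attach original signs; sum ranks with positive sign and with negative sign.
W+ = 6 + 1 + 4 = 11
W- = 2 + 5 + 3 = 10
(Check: W+ + W- = 21 should equal n(n+1)/2 = 21.)
Step 4: Test statistic W = min(W+, W-) = 10.
Step 5: No ties, so the exact null distribution over the 2^6 = 64 sign assignments gives the two-sided p-value = 1.000000.
Step 6: alpha = 0.1. fail to reject H0.

W+ = 11, W- = 10, W = min = 10, p = 1.000000, fail to reject H0.


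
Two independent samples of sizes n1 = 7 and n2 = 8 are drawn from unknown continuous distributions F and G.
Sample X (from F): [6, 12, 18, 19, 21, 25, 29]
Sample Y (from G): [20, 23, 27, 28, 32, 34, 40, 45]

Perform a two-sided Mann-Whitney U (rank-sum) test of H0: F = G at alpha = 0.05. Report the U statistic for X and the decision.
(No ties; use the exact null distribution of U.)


Step 1: Combine and sort all 15 observations; assign midranks.
sorted (value, group): (6,X), (12,X), (18,X), (19,X), (20,Y), (21,X), (23,Y), (25,X), (27,Y), (28,Y), (29,X), (32,Y), (34,Y), (40,Y), (45,Y)
ranks: 6->1, 12->2, 18->3, 19->4, 20->5, 21->6, 23->7, 25->8, 27->9, 28->10, 29->11, 32->12, 34->13, 40->14, 45->15
Step 2: Rank sum for X: R1 = 1 + 2 + 3 + 4 + 6 + 8 + 11 = 35.
Step 3: U_X = R1 - n1(n1+1)/2 = 35 - 7*8/2 = 35 - 28 = 7.
       U_Y = n1*n2 - U_X = 56 - 7 = 49.
Step 4: No ties, so the exact null distribution of U (based on enumerating the C(15,7) = 6435 equally likely rank assignments) gives the two-sided p-value.
Step 5: p-value = 0.013986; compare to alpha = 0.05. reject H0.

U_X = 7, p = 0.013986, reject H0 at alpha = 0.05.


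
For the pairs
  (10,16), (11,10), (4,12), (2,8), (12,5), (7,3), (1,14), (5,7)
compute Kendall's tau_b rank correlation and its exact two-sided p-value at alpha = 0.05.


Step 1: Enumerate the 28 unordered pairs (i,j) with i<j and classify each by sign(x_j-x_i) * sign(y_j-y_i).
  (1,2):dx=+1,dy=-6->D; (1,3):dx=-6,dy=-4->C; (1,4):dx=-8,dy=-8->C; (1,5):dx=+2,dy=-11->D
  (1,6):dx=-3,dy=-13->C; (1,7):dx=-9,dy=-2->C; (1,8):dx=-5,dy=-9->C; (2,3):dx=-7,dy=+2->D
  (2,4):dx=-9,dy=-2->C; (2,5):dx=+1,dy=-5->D; (2,6):dx=-4,dy=-7->C; (2,7):dx=-10,dy=+4->D
  (2,8):dx=-6,dy=-3->C; (3,4):dx=-2,dy=-4->C; (3,5):dx=+8,dy=-7->D; (3,6):dx=+3,dy=-9->D
  (3,7):dx=-3,dy=+2->D; (3,8):dx=+1,dy=-5->D; (4,5):dx=+10,dy=-3->D; (4,6):dx=+5,dy=-5->D
  (4,7):dx=-1,dy=+6->D; (4,8):dx=+3,dy=-1->D; (5,6):dx=-5,dy=-2->C; (5,7):dx=-11,dy=+9->D
  (5,8):dx=-7,dy=+2->D; (6,7):dx=-6,dy=+11->D; (6,8):dx=-2,dy=+4->D; (7,8):dx=+4,dy=-7->D
Step 2: C = 10, D = 18, total pairs = 28.
Step 3: tau = (C - D)/(n(n-1)/2) = (10 - 18)/28 = -0.285714.
Step 4: Exact two-sided p-value (enumerate n! = 40320 permutations of y under H0): p = 0.398760.
Step 5: alpha = 0.05. fail to reject H0.

tau_b = -0.2857 (C=10, D=18), p = 0.398760, fail to reject H0.


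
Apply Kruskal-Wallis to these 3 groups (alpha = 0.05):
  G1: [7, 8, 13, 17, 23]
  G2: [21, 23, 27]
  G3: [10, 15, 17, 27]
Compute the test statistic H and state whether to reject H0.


Step 1: Combine all N = 12 observations and assign midranks.
sorted (value, group, rank): (7,G1,1), (8,G1,2), (10,G3,3), (13,G1,4), (15,G3,5), (17,G1,6.5), (17,G3,6.5), (21,G2,8), (23,G1,9.5), (23,G2,9.5), (27,G2,11.5), (27,G3,11.5)
Step 2: Sum ranks within each group.
R_1 = 23 (n_1 = 5)
R_2 = 29 (n_2 = 3)
R_3 = 26 (n_3 = 4)
Step 3: H = 12/(N(N+1)) * sum(R_i^2/n_i) - 3(N+1)
     = 12/(12*13) * (23^2/5 + 29^2/3 + 26^2/4) - 3*13
     = 0.076923 * 555.133 - 39
     = 3.702564.
Step 4: Ties present; correction factor C = 1 - 18/(12^3 - 12) = 0.989510. Corrected H = 3.702564 / 0.989510 = 3.741814.
Step 5: Under H0, H ~ chi^2(2); p-value = 0.153984.
Step 6: alpha = 0.05. fail to reject H0.

H = 3.7418, df = 2, p = 0.153984, fail to reject H0.


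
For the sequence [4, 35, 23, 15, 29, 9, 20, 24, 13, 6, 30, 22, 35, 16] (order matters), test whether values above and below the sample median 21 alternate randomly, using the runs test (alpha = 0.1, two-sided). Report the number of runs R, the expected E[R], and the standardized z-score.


Step 1: Compute median = 21; label A = above, B = below.
Labels in order: BAABABBABBAAAB  (n_A = 7, n_B = 7)
Step 2: Count runs R = 9.
Step 3: Under H0 (random ordering), E[R] = 2*n_A*n_B/(n_A+n_B) + 1 = 2*7*7/14 + 1 = 8.0000.
        Var[R] = 2*n_A*n_B*(2*n_A*n_B - n_A - n_B) / ((n_A+n_B)^2 * (n_A+n_B-1)) = 8232/2548 = 3.2308.
        SD[R] = 1.7974.
Step 4: Continuity-corrected z = (R - 0.5 - E[R]) / SD[R] = (9 - 0.5 - 8.0000) / 1.7974 = 0.2782.
Step 5: Two-sided p-value via normal approximation = 2*(1 - Phi(|z|)) = 0.780879.
Step 6: alpha = 0.1. fail to reject H0.

R = 9, z = 0.2782, p = 0.780879, fail to reject H0.


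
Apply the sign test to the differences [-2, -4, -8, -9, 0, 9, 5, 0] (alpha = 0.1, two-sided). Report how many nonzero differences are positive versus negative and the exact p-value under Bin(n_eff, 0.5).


Step 1: Discard zero differences. Original n = 8; n_eff = number of nonzero differences = 6.
Nonzero differences (with sign): -2, -4, -8, -9, +9, +5
Step 2: Count signs: positive = 2, negative = 4.
Step 3: Under H0: P(positive) = 0.5, so the number of positives S ~ Bin(6, 0.5).
Step 4: Two-sided exact p-value = sum of Bin(6,0.5) probabilities at or below the observed probability = 0.687500.
Step 5: alpha = 0.1. fail to reject H0.

n_eff = 6, pos = 2, neg = 4, p = 0.687500, fail to reject H0.


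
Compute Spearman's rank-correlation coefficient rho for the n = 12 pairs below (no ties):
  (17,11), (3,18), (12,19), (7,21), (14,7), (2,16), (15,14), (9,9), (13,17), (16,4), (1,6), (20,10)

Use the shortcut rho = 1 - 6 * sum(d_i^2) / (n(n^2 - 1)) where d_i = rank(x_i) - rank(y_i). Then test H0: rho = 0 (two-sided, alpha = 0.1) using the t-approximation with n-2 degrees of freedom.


Step 1: Rank x and y separately (midranks; no ties here).
rank(x): 17->11, 3->3, 12->6, 7->4, 14->8, 2->2, 15->9, 9->5, 13->7, 16->10, 1->1, 20->12
rank(y): 11->6, 18->10, 19->11, 21->12, 7->3, 16->8, 14->7, 9->4, 17->9, 4->1, 6->2, 10->5
Step 2: d_i = R_x(i) - R_y(i); compute d_i^2.
  (11-6)^2=25, (3-10)^2=49, (6-11)^2=25, (4-12)^2=64, (8-3)^2=25, (2-8)^2=36, (9-7)^2=4, (5-4)^2=1, (7-9)^2=4, (10-1)^2=81, (1-2)^2=1, (12-5)^2=49
sum(d^2) = 364.
Step 3: rho = 1 - 6*364 / (12*(12^2 - 1)) = 1 - 2184/1716 = -0.272727.
Step 4: Under H0, t = rho * sqrt((n-2)/(1-rho^2)) = -0.8964 ~ t(10).
Step 5: Two-sided p-value from the t-distribution with 10 df = 0.391097.
Step 6: alpha = 0.1. fail to reject H0.

rho = -0.2727, p = 0.391097, fail to reject H0 at alpha = 0.1.


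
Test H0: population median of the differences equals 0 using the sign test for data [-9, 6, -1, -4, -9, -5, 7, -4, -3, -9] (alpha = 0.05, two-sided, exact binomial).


Step 1: Discard zero differences. Original n = 10; n_eff = number of nonzero differences = 10.
Nonzero differences (with sign): -9, +6, -1, -4, -9, -5, +7, -4, -3, -9
Step 2: Count signs: positive = 2, negative = 8.
Step 3: Under H0: P(positive) = 0.5, so the number of positives S ~ Bin(10, 0.5).
Step 4: Two-sided exact p-value = sum of Bin(10,0.5) probabilities at or below the observed probability = 0.109375.
Step 5: alpha = 0.05. fail to reject H0.

n_eff = 10, pos = 2, neg = 8, p = 0.109375, fail to reject H0.


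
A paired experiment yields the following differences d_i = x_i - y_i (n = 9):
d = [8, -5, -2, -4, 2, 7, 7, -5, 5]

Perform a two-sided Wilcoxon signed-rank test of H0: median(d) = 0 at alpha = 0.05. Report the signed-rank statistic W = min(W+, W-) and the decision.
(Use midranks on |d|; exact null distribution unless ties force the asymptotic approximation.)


Step 1: Drop any zero differences (none here) and take |d_i|.
|d| = [8, 5, 2, 4, 2, 7, 7, 5, 5]
Step 2: Midrank |d_i| (ties get averaged ranks).
ranks: |8|->9, |5|->5, |2|->1.5, |4|->3, |2|->1.5, |7|->7.5, |7|->7.5, |5|->5, |5|->5
Step 3: Attach original signs; sum ranks with positive sign and with negative sign.
W+ = 9 + 1.5 + 7.5 + 7.5 + 5 = 30.5
W- = 5 + 1.5 + 3 + 5 = 14.5
(Check: W+ + W- = 45 should equal n(n+1)/2 = 45.)
Step 4: Test statistic W = min(W+, W-) = 14.5.
Step 5: Ties in |d|, so use the tie-corrected normal approximation.
        E[W] = n(n+1)/4 = 9*10/4 = 22.5.
        Tie groups: |d|=2 (t=2), |d|=5 (t=3), |d|=7 (t=2); sum(t^3 - t) = 36.
        Var[W] = n(n+1)(2n+1)/24 - sum(t^3-t)/48 = 1710/24 - 36/48 = 70.5.
        z = (W - E[W]) / sqrt(Var[W]) = (14.5 - 22.5) / 8.3964 = -0.9528.
        Two-sided p = 2*Phi(z) = 0.340698.
Step 6: alpha = 0.05. fail to reject H0.

W+ = 30.5, W- = 14.5, W = min = 14.5, p = 0.340698, fail to reject H0.


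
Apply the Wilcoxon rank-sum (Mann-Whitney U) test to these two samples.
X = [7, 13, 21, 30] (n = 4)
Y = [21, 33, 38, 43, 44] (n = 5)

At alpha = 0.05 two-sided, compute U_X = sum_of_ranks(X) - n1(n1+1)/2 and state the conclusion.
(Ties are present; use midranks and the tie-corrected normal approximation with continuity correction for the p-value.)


Step 1: Combine and sort all 9 observations; assign midranks.
sorted (value, group): (7,X), (13,X), (21,X), (21,Y), (30,X), (33,Y), (38,Y), (43,Y), (44,Y)
ranks: 7->1, 13->2, 21->3.5, 21->3.5, 30->5, 33->6, 38->7, 43->8, 44->9
Step 2: Rank sum for X: R1 = 1 + 2 + 3.5 + 5 = 11.5.
Step 3: U_X = R1 - n1(n1+1)/2 = 11.5 - 4*5/2 = 11.5 - 10 = 1.5.
       U_Y = n1*n2 - U_X = 20 - 1.5 = 18.5.
Step 4: Ties are present, so use the tie-corrected normal approximation (with continuity correction) for the p-value.
Step 5: p-value = 0.049090; compare to alpha = 0.05. reject H0.

U_X = 1.5, p = 0.049090, reject H0 at alpha = 0.05.


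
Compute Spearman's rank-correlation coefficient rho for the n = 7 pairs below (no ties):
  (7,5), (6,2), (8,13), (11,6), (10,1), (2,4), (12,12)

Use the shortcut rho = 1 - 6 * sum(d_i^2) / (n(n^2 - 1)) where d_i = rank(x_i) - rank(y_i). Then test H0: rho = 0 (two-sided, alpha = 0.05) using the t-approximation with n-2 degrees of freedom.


Step 1: Rank x and y separately (midranks; no ties here).
rank(x): 7->3, 6->2, 8->4, 11->6, 10->5, 2->1, 12->7
rank(y): 5->4, 2->2, 13->7, 6->5, 1->1, 4->3, 12->6
Step 2: d_i = R_x(i) - R_y(i); compute d_i^2.
  (3-4)^2=1, (2-2)^2=0, (4-7)^2=9, (6-5)^2=1, (5-1)^2=16, (1-3)^2=4, (7-6)^2=1
sum(d^2) = 32.
Step 3: rho = 1 - 6*32 / (7*(7^2 - 1)) = 1 - 192/336 = 0.428571.
Step 4: Under H0, t = rho * sqrt((n-2)/(1-rho^2)) = 1.0607 ~ t(5).
Step 5: Two-sided p-value from the t-distribution with 5 df = 0.337368.
Step 6: alpha = 0.05. fail to reject H0.

rho = 0.4286, p = 0.337368, fail to reject H0 at alpha = 0.05.


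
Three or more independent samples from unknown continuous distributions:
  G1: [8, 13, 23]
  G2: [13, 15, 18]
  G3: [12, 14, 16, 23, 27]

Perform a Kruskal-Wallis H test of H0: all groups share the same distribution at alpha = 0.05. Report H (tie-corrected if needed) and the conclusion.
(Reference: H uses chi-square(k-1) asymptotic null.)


Step 1: Combine all N = 11 observations and assign midranks.
sorted (value, group, rank): (8,G1,1), (12,G3,2), (13,G1,3.5), (13,G2,3.5), (14,G3,5), (15,G2,6), (16,G3,7), (18,G2,8), (23,G1,9.5), (23,G3,9.5), (27,G3,11)
Step 2: Sum ranks within each group.
R_1 = 14 (n_1 = 3)
R_2 = 17.5 (n_2 = 3)
R_3 = 34.5 (n_3 = 5)
Step 3: H = 12/(N(N+1)) * sum(R_i^2/n_i) - 3(N+1)
     = 12/(11*12) * (14^2/3 + 17.5^2/3 + 34.5^2/5) - 3*12
     = 0.090909 * 405.467 - 36
     = 0.860606.
Step 4: Ties present; correction factor C = 1 - 12/(11^3 - 11) = 0.990909. Corrected H = 0.860606 / 0.990909 = 0.868502.
Step 5: Under H0, H ~ chi^2(2); p-value = 0.647750.
Step 6: alpha = 0.05. fail to reject H0.

H = 0.8685, df = 2, p = 0.647750, fail to reject H0.


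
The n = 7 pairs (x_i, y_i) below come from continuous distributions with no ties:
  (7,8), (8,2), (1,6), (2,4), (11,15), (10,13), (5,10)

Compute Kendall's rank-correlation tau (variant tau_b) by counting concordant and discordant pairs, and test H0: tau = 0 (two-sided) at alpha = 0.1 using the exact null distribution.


Step 1: Enumerate the 21 unordered pairs (i,j) with i<j and classify each by sign(x_j-x_i) * sign(y_j-y_i).
  (1,2):dx=+1,dy=-6->D; (1,3):dx=-6,dy=-2->C; (1,4):dx=-5,dy=-4->C; (1,5):dx=+4,dy=+7->C
  (1,6):dx=+3,dy=+5->C; (1,7):dx=-2,dy=+2->D; (2,3):dx=-7,dy=+4->D; (2,4):dx=-6,dy=+2->D
  (2,5):dx=+3,dy=+13->C; (2,6):dx=+2,dy=+11->C; (2,7):dx=-3,dy=+8->D; (3,4):dx=+1,dy=-2->D
  (3,5):dx=+10,dy=+9->C; (3,6):dx=+9,dy=+7->C; (3,7):dx=+4,dy=+4->C; (4,5):dx=+9,dy=+11->C
  (4,6):dx=+8,dy=+9->C; (4,7):dx=+3,dy=+6->C; (5,6):dx=-1,dy=-2->C; (5,7):dx=-6,dy=-5->C
  (6,7):dx=-5,dy=-3->C
Step 2: C = 15, D = 6, total pairs = 21.
Step 3: tau = (C - D)/(n(n-1)/2) = (15 - 6)/21 = 0.428571.
Step 4: Exact two-sided p-value (enumerate n! = 5040 permutations of y under H0): p = 0.238889.
Step 5: alpha = 0.1. fail to reject H0.

tau_b = 0.4286 (C=15, D=6), p = 0.238889, fail to reject H0.


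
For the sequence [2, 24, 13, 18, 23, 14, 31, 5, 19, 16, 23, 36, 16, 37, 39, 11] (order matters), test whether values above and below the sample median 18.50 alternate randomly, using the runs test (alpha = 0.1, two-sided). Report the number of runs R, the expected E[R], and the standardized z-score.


Step 1: Compute median = 18.50; label A = above, B = below.
Labels in order: BABBABABABAABAAB  (n_A = 8, n_B = 8)
Step 2: Count runs R = 13.
Step 3: Under H0 (random ordering), E[R] = 2*n_A*n_B/(n_A+n_B) + 1 = 2*8*8/16 + 1 = 9.0000.
        Var[R] = 2*n_A*n_B*(2*n_A*n_B - n_A - n_B) / ((n_A+n_B)^2 * (n_A+n_B-1)) = 14336/3840 = 3.7333.
        SD[R] = 1.9322.
Step 4: Continuity-corrected z = (R - 0.5 - E[R]) / SD[R] = (13 - 0.5 - 9.0000) / 1.9322 = 1.8114.
Step 5: Two-sided p-value via normal approximation = 2*(1 - Phi(|z|)) = 0.070076.
Step 6: alpha = 0.1. reject H0.

R = 13, z = 1.8114, p = 0.070076, reject H0.
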